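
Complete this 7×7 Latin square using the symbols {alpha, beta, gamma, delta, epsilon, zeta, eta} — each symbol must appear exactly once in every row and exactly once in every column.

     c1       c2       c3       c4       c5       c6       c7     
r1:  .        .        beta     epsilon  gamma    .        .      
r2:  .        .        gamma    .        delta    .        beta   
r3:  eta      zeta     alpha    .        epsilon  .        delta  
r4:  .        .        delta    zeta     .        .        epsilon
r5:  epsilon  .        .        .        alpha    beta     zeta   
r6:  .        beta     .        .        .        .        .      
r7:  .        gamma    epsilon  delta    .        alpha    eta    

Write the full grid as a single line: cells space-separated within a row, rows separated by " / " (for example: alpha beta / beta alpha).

zeta eta beta epsilon gamma delta alpha / alpha epsilon gamma eta delta zeta beta / eta zeta alpha beta epsilon gamma delta / gamma alpha delta zeta beta eta epsilon / epsilon delta eta gamma alpha beta zeta / delta beta zeta alpha eta epsilon gamma / beta gamma epsilon delta zeta alpha eta

row 1 has {beta,gamma,epsilon}; column 7 has {beta,delta,epsilon,zeta,eta} — only alpha is left for (r1,c7).
row 3 has {alpha,delta,epsilon,zeta,eta}; column 6 has {alpha,beta} — only gamma is left for (r3,c6).
row 4 has {delta,epsilon,zeta}; column 6 has {alpha,beta,gamma} — only eta is left for (r4,c6).
row 5 has {alpha,beta,epsilon,zeta}; column 3 has {alpha,beta,gamma,delta,epsilon} — only eta is left for (r5,c3).
row 5 has {alpha,beta,epsilon,zeta,eta}; column 4 has {delta,epsilon,zeta} — only gamma is left for (r5,c4).
row 6 has {beta}; column 3 has {alpha,beta,gamma,delta,epsilon,eta} — only zeta is left for (r6,c3).
row 6 has {beta,zeta}; column 5 has {alpha,gamma,delta,epsilon} — only eta is left for (r6,c5).
row 6 has {beta,zeta,eta}; column 7 has {alpha,beta,delta,epsilon,zeta,eta} — only gamma is left for (r6,c7).
row 3 has {alpha,gamma,delta,epsilon,zeta,eta}; column 4 has {gamma,delta,epsilon,zeta} — only beta is left for (r3,c4).
row 4 has {delta,epsilon,zeta,eta}; column 2 has {beta,gamma,zeta} — only alpha is left for (r4,c2).
row 4 has {alpha,delta,epsilon,zeta,eta}; column 5 has {alpha,gamma,delta,epsilon,eta} — only beta is left for (r4,c5).
row 5 has {alpha,beta,gamma,epsilon,zeta,eta}; column 2 has {alpha,beta,gamma,zeta} — only delta is left for (r5,c2).
row 6 has {beta,gamma,zeta,eta}; column 4 has {beta,gamma,delta,epsilon,zeta} — only alpha is left for (r6,c4).
row 7 has {alpha,gamma,delta,epsilon,eta}; column 5 has {alpha,beta,gamma,delta,epsilon,eta} — only zeta is left for (r7,c5).
row 1 has {alpha,beta,gamma,epsilon}; column 2 has {alpha,beta,gamma,delta,zeta} — only eta is left for (r1,c2).
row 2 has {beta,gamma,delta}; column 2 has {alpha,beta,gamma,delta,zeta,eta} — only epsilon is left for (r2,c2).
row 2 has {beta,gamma,delta,epsilon}; column 4 has {alpha,beta,gamma,delta,epsilon,zeta} — only eta is left for (r2,c4).
row 2 has {beta,gamma,delta,epsilon,eta}; column 6 has {alpha,beta,gamma,eta} — only zeta is left for (r2,c6).
row 4 has {alpha,beta,delta,epsilon,zeta,eta}; column 1 has {epsilon,eta} — only gamma is left for (r4,c1).
row 6 has {alpha,beta,gamma,zeta,eta}; column 1 has {gamma,epsilon,eta} — only delta is left for (r6,c1).
row 6 has {alpha,beta,gamma,delta,zeta,eta}; column 6 has {alpha,beta,gamma,zeta,eta} — only epsilon is left for (r6,c6).
row 7 has {alpha,gamma,delta,epsilon,zeta,eta}; column 1 has {gamma,delta,epsilon,eta} — only beta is left for (r7,c1).
row 1 has {alpha,beta,gamma,epsilon,eta}; column 1 has {beta,gamma,delta,epsilon,eta} — only zeta is left for (r1,c1).
row 1 has {alpha,beta,gamma,epsilon,zeta,eta}; column 6 has {alpha,beta,gamma,epsilon,zeta,eta} — only delta is left for (r1,c6).
row 2 has {beta,gamma,delta,epsilon,zeta,eta}; column 1 has {beta,gamma,delta,epsilon,zeta,eta} — only alpha is left for (r2,c1).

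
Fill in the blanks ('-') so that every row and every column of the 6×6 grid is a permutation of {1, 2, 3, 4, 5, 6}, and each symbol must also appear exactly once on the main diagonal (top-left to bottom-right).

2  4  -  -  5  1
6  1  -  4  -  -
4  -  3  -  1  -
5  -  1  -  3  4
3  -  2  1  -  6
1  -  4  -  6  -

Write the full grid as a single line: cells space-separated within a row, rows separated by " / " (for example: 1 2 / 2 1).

Cell (r1,c3): row 1 has {1,2,4,5}; column 3 has {1,2,3,4} → 6.
Cell (r1,c4): row 1 has {1,2,4,5,6}; column 4 has {1,4} → 3.
Cell (r2,c3): row 2 has {1,4,6}; column 3 has {1,2,3,4,6} → 5.
Cell (r2,c5): row 2 has {1,4,5,6}; column 5 has {1,3,5,6} → 2.
Cell (r2,c6): row 2 has {1,2,4,5,6}; column 6 has {1,4,6} → 3.
Cell (r4,c4): row 4 has {1,3,4,5}; column 4 has {1,3,4}; the diagonal has {1,2,3} → 6.
Cell (r5,c2): row 5 has {1,2,3,6}; column 2 has {1,4} → 5.
Cell (r5,c5): row 5 has {1,2,3,5,6}; column 5 has {1,2,3,5,6}; the diagonal has {1,2,3,6} → 4.
Cell (r6,c6): row 6 has {1,4,6}; column 6 has {1,3,4,6}; the diagonal has {1,2,3,4,6} → 5.
Cell (r3,c6): row 3 has {1,3,4}; column 6 has {1,3,4,5,6} → 2.
Cell (r4,c2): row 4 has {1,3,4,5,6}; column 2 has {1,4,5} → 2.
Cell (r6,c2): row 6 has {1,4,5,6}; column 2 has {1,2,4,5} → 3.
Cell (r6,c4): row 6 has {1,3,4,5,6}; column 4 has {1,3,4,6} → 2.
Cell (r3,c2): row 3 has {1,2,3,4}; column 2 has {1,2,3,4,5} → 6.
Cell (r3,c4): row 3 has {1,2,3,4,6}; column 4 has {1,2,3,4,6} → 5.

2 4 6 3 5 1 / 6 1 5 4 2 3 / 4 6 3 5 1 2 / 5 2 1 6 3 4 / 3 5 2 1 4 6 / 1 3 4 2 6 5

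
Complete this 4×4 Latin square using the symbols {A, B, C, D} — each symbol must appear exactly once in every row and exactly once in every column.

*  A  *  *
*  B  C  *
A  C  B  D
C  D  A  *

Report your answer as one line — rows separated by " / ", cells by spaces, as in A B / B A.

B A D C / D B C A / A C B D / C D A B

Cell (r1,c3): row 1 has {A}; column 3 has {A,B,C} → D.
Cell (r2,c1): row 2 has {B,C}; column 1 has {A,C} → D.
Cell (r2,c4): row 2 has {B,C,D}; column 4 has {D} → A.
Cell (r4,c4): row 4 has {A,C,D}; column 4 has {A,D} → B.
Cell (r1,c1): row 1 has {A,D}; column 1 has {A,C,D} → B.
Cell (r1,c4): row 1 has {A,B,D}; column 4 has {A,B,D} → C.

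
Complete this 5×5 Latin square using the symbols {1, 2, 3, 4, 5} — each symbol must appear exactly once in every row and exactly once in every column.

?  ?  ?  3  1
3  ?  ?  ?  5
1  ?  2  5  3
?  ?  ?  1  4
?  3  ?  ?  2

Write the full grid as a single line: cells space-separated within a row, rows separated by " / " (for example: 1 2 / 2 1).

At row 3, column 2: row 3 has {1,2,3,5}; column 2 has {3}; that leaves 4.
At row 5, column 4: row 5 has {2,3}; column 4 has {1,3,5}; that leaves 4.
At row 2, column 4: row 2 has {3,5}; column 4 has {1,3,4,5}; that leaves 2.
At row 5, column 1: row 5 has {2,3,4}; column 1 has {1,3}; that leaves 5.
At row 5, column 3: row 5 has {2,3,4,5}; column 3 has {2}; that leaves 1.
At row 2, column 2: row 2 has {2,3,5}; column 2 has {3,4}; that leaves 1.
At row 2, column 3: row 2 has {1,2,3,5}; column 3 has {1,2}; that leaves 4.
At row 4, column 1: row 4 has {1,4}; column 1 has {1,3,5}; that leaves 2.
At row 4, column 2: row 4 has {1,2,4}; column 2 has {1,3,4}; that leaves 5.
At row 4, column 3: row 4 has {1,2,4,5}; column 3 has {1,2,4}; that leaves 3.
At row 1, column 1: row 1 has {1,3}; column 1 has {1,2,3,5}; that leaves 4.
At row 1, column 2: row 1 has {1,3,4}; column 2 has {1,3,4,5}; that leaves 2.
At row 1, column 3: row 1 has {1,2,3,4}; column 3 has {1,2,3,4}; that leaves 5.

4 2 5 3 1 / 3 1 4 2 5 / 1 4 2 5 3 / 2 5 3 1 4 / 5 3 1 4 2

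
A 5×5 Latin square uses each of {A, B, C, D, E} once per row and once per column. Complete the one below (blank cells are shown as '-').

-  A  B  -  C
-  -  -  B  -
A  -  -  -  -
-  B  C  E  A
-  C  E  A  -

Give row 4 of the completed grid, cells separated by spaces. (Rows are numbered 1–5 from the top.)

row 1 has {A,B,C}; column 4 has {A,B,E} — only D is left for (r1,c4).
row 3 has {A}; column 3 has {B,C,E} — only D is left for (r3,c3).
row 3 has {A,D}; column 4 has {A,B,D,E} — only C is left for (r3,c4).
row 4 has {A,B,C,E}; column 1 has {A} — only D is left for (r4,c1).

D B C E A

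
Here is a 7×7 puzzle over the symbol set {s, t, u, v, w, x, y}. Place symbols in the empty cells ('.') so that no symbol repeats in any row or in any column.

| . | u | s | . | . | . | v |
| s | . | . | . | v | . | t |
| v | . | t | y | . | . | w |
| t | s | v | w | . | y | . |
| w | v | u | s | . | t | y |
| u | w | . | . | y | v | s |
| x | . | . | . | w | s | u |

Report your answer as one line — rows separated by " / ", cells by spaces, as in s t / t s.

y u s x t w v / s y w u v x t / v x t y s u w / t s v w u y x / w v u s x t y / u w x t y v s / x t y v w s u

Cell (r1,c1): row 1 has {s,u,v}; column 1 has {s,t,u,v,w,x} → y.
Cell (r3,c2): row 3 has {t,v,w,y}; column 2 has {s,u,v,w} → x.
Cell (r3,c6): row 3 has {t,v,w,x,y}; column 6 has {s,t,v,y} → u.
Cell (r4,c7): row 4 has {s,t,v,w,y}; column 7 has {s,t,u,v,w,y} → x.
Cell (r5,c5): row 5 has {s,t,u,v,w,y}; column 5 has {v,w,y} → x.
Cell (r6,c3): row 6 has {s,u,v,w,y}; column 3 has {s,t,u,v} → x.
Cell (r6,c4): row 6 has {s,u,v,w,x,y}; column 4 has {s,w,y} → t.
Cell (r7,c3): row 7 has {s,u,w,x}; column 3 has {s,t,u,v,x} → y.
Cell (r7,c4): row 7 has {s,u,w,x,y}; column 4 has {s,t,w,y} → v.
Cell (r1,c4): row 1 has {s,u,v,y}; column 4 has {s,t,v,w,y} → x.
Cell (r1,c5): row 1 has {s,u,v,x,y}; column 5 has {v,w,x,y} → t.
Cell (r1,c6): row 1 has {s,t,u,v,x,y}; column 6 has {s,t,u,v,y} → w.
Cell (r2,c2): row 2 has {s,t,v}; column 2 has {s,u,v,w,x} → y.
Cell (r2,c3): row 2 has {s,t,v,y}; column 3 has {s,t,u,v,x,y} → w.
Cell (r2,c4): row 2 has {s,t,v,w,y}; column 4 has {s,t,v,w,x,y} → u.
Cell (r2,c6): row 2 has {s,t,u,v,w,y}; column 6 has {s,t,u,v,w,y} → x.
Cell (r3,c5): row 3 has {t,u,v,w,x,y}; column 5 has {t,v,w,x,y} → s.
Cell (r4,c5): row 4 has {s,t,v,w,x,y}; column 5 has {s,t,v,w,x,y} → u.
Cell (r7,c2): row 7 has {s,u,v,w,x,y}; column 2 has {s,u,v,w,x,y} → t.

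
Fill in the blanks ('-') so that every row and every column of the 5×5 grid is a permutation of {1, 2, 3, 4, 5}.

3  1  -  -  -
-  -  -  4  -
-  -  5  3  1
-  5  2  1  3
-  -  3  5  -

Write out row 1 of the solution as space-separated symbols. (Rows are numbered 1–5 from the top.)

3 1 4 2 5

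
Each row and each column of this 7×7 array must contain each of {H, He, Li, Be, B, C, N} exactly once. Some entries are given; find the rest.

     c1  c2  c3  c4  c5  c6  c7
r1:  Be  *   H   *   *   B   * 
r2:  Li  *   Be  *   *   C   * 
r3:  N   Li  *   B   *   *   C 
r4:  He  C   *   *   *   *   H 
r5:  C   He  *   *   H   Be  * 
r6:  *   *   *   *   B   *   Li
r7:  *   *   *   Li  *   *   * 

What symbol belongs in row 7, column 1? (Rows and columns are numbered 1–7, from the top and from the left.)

B

(r1,c2) = N
(r1,c7) = He
(r3,c3) = He
(r3,c5) = Be
(r3,c6) = H
(r5,c4) = N
(r5,c7) = B
(r6,c1) = H
(r6,c2) = Be
(r7,c1) = B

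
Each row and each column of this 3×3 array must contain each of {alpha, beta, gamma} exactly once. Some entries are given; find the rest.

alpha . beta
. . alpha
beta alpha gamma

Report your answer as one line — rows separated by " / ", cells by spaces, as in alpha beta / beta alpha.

alpha gamma beta / gamma beta alpha / beta alpha gamma

(r1,c2) = gamma
(r2,c1) = gamma
(r2,c2) = beta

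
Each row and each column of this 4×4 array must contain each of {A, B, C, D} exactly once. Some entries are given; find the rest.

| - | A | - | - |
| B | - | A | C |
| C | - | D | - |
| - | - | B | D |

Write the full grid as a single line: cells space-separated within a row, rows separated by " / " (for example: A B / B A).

D A C B / B D A C / C B D A / A C B D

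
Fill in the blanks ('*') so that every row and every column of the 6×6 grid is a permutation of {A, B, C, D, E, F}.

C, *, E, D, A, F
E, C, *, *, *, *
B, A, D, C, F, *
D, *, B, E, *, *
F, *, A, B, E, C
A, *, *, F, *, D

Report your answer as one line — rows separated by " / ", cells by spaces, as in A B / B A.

C B E D A F / E C F A D B / B A D C F E / D F B E C A / F D A B E C / A E C F B D

(r1,c2) = B
(r2,c3) = F
(r2,c4) = A
(r2,c6) = B
(r3,c6) = E
(r4,c2) = F
(r4,c5) = C
(r4,c6) = A
(r5,c2) = D
(r6,c2) = E
(r6,c3) = C
(r6,c5) = B
(r2,c5) = D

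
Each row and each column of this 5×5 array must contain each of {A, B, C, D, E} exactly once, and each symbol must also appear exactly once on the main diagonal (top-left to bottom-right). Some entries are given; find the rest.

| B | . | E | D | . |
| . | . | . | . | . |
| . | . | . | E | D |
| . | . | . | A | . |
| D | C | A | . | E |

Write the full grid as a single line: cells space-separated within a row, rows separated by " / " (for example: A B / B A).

(r1,c2) = A
(r1,c5) = C
(r2,c2) = D
(r3,c2) = B
(r3,c3) = C
(r4,c2) = E
(r4,c5) = B
(r5,c4) = B
(r2,c3) = B
(r2,c4) = C
(r2,c5) = A
(r3,c1) = A
(r4,c1) = C
(r4,c3) = D
(r2,c1) = E

B A E D C / E D B C A / A B C E D / C E D A B / D C A B E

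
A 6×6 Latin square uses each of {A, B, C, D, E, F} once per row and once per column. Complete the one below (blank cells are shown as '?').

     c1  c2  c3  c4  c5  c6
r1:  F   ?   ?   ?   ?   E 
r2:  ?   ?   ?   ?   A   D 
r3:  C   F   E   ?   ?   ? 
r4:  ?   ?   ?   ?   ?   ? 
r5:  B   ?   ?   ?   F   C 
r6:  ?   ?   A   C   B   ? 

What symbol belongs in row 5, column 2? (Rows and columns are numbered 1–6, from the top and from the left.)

A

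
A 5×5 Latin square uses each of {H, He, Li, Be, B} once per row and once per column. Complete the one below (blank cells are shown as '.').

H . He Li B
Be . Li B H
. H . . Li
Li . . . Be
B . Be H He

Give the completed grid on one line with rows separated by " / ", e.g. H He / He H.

H Be He Li B / Be He Li B H / He H B Be Li / Li B H He Be / B Li Be H He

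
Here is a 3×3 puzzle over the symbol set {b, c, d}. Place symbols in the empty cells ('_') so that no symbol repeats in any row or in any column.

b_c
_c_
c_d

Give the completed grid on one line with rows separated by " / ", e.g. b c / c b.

b d c / d c b / c b d

row 1 has {b,c}; column 2 has {c} — only d is left for (r1,c2).
row 2 has {c}; column 1 has {b,c} — only d is left for (r2,c1).
row 2 has {c,d}; column 3 has {c,d} — only b is left for (r2,c3).
row 3 has {c,d}; column 2 has {c,d} — only b is left for (r3,c2).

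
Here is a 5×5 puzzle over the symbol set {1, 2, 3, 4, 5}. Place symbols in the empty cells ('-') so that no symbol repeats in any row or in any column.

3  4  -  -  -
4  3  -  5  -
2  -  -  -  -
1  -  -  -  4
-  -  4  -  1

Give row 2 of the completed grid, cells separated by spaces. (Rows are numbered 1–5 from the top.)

4 3 1 5 2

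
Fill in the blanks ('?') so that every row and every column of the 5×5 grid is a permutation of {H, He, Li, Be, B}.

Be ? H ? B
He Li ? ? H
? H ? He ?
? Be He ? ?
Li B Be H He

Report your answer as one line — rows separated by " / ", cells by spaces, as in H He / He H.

Be He H Li B / He Li B Be H / B H Li He Be / H Be He B Li / Li B Be H He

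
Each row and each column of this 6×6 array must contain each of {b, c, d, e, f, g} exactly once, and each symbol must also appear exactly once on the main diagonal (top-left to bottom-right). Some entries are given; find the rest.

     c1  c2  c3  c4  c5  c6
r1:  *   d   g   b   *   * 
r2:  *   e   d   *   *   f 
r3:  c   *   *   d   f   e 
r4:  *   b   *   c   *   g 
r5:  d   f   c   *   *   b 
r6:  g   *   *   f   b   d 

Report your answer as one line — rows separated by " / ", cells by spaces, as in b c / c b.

f d g b e c / b e d g c f / c g b d f e / e b f c d g / d f c e g b / g c e f b d

(r1,c1): row 1 has {b,d,g}; column 1 has {c,d,g}; the diagonal has {c,d,e}, so it must be f.
(r1,c6): row 1 has {b,d,f,g}; column 6 has {b,d,e,f,g}, so it must be c.
(r2,c1): row 2 has {d,e,f}; column 1 has {c,d,f,g}, so it must be b.
(r2,c4): row 2 has {b,d,e,f}; column 4 has {b,c,d,f}, so it must be g.
(r2,c5): row 2 has {b,d,e,f,g}; column 5 has {b,f}, so it must be c.
(r3,c2): row 3 has {c,d,e,f}; column 2 has {b,d,e,f}, so it must be g.
(r3,c3): row 3 has {c,d,e,f,g}; column 3 has {c,d,g}; the diagonal has {c,d,e,f}, so it must be b.
(r4,c1): row 4 has {b,c,g}; column 1 has {b,c,d,f,g}, so it must be e.
(r4,c3): row 4 has {b,c,e,g}; column 3 has {b,c,d,g}, so it must be f.
(r4,c5): row 4 has {b,c,e,f,g}; column 5 has {b,c,f}, so it must be d.
(r5,c4): row 5 has {b,c,d,f}; column 4 has {b,c,d,f,g}, so it must be e.
(r5,c5): row 5 has {b,c,d,e,f}; column 5 has {b,c,d,f}; the diagonal has {b,c,d,e,f}, so it must be g.
(r6,c2): row 6 has {b,d,f,g}; column 2 has {b,d,e,f,g}, so it must be c.
(r6,c3): row 6 has {b,c,d,f,g}; column 3 has {b,c,d,f,g}, so it must be e.
(r1,c5): row 1 has {b,c,d,f,g}; column 5 has {b,c,d,f,g}, so it must be e.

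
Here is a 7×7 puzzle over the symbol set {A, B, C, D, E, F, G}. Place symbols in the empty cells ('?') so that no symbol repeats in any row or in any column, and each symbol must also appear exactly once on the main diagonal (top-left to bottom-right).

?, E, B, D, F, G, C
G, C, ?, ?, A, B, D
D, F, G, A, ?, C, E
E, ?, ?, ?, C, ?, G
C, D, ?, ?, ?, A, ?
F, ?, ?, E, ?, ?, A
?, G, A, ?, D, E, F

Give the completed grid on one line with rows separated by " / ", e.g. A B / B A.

Cell (r1,c1): row 1 has {B,C,D,E,F,G}; column 1 has {C,D,E,F,G}; the diagonal has {C,F,G} → A.
Cell (r2,c4): row 2 has {A,B,C,D,G}; column 4 has {A,D,E} → F.
Cell (r3,c5): row 3 has {A,C,D,E,F,G}; column 5 has {A,C,D,F} → B.
Cell (r4,c4): row 4 has {C,E,G}; column 4 has {A,D,E,F}; the diagonal has {A,C,F,G} → B.
Cell (r5,c4): row 5 has {A,C,D}; column 4 has {A,B,D,E,F} → G.
Cell (r5,c5): row 5 has {A,C,D,G}; column 5 has {A,B,C,D,F}; the diagonal has {A,B,C,F,G} → E.
Cell (r5,c7): row 5 has {A,C,D,E,G}; column 7 has {A,C,D,E,F,G} → B.
Cell (r6,c2): row 6 has {A,E,F}; column 2 has {C,D,E,F,G} → B.
Cell (r6,c5): row 6 has {A,B,E,F}; column 5 has {A,B,C,D,E,F} → G.
Cell (r6,c6): row 6 has {A,B,E,F,G}; column 6 has {A,B,C,E,G}; the diagonal has {A,B,C,E,F,G} → D.
Cell (r7,c1): row 7 has {A,D,E,F,G}; column 1 has {A,C,D,E,F,G} → B.
Cell (r7,c4): row 7 has {A,B,D,E,F,G}; column 4 has {A,B,D,E,F,G} → C.
Cell (r2,c3): row 2 has {A,B,C,D,F,G}; column 3 has {A,B,G} → E.
Cell (r4,c2): row 4 has {B,C,E,G}; column 2 has {B,C,D,E,F,G} → A.
Cell (r4,c6): row 4 has {A,B,C,E,G}; column 6 has {A,B,C,D,E,G} → F.
Cell (r5,c3): row 5 has {A,B,C,D,E,G}; column 3 has {A,B,E,G} → F.
Cell (r6,c3): row 6 has {A,B,D,E,F,G}; column 3 has {A,B,E,F,G} → C.
Cell (r4,c3): row 4 has {A,B,C,E,F,G}; column 3 has {A,B,C,E,F,G} → D.

A E B D F G C / G C E F A B D / D F G A B C E / E A D B C F G / C D F G E A B / F B C E G D A / B G A C D E F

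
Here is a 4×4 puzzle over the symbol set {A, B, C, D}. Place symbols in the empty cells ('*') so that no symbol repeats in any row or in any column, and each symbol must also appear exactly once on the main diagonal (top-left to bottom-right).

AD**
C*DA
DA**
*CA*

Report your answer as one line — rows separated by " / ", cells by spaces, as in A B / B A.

A D B C / C B D A / D A C B / B C A D

(r2,c2): row 2 has {A,C,D}; column 2 has {A,C,D}; the diagonal has {A}, so it must be B.
(r3,c3): row 3 has {A,D}; column 3 has {A,D}; the diagonal has {A,B}, so it must be C.
(r3,c4): row 3 has {A,C,D}; column 4 has {A}, so it must be B.
(r4,c1): row 4 has {A,C}; column 1 has {A,C,D}, so it must be B.
(r4,c4): row 4 has {A,B,C}; column 4 has {A,B}; the diagonal has {A,B,C}, so it must be D.
(r1,c3): row 1 has {A,D}; column 3 has {A,C,D}, so it must be B.
(r1,c4): row 1 has {A,B,D}; column 4 has {A,B,D}, so it must be C.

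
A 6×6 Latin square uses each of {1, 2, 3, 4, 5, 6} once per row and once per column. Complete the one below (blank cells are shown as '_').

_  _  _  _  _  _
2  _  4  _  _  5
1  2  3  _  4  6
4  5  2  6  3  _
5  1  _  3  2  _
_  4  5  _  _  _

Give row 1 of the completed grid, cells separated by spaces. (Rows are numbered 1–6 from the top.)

3 6 1 4 5 2

(r2,c4) = 1
(r2,c5) = 6
(r3,c4) = 5
(r4,c6) = 1
(r5,c3) = 6
(r5,c6) = 4
(r6,c4) = 2
(r6,c5) = 1
(r6,c6) = 3
(r1,c3) = 1
(r1,c4) = 4
(r1,c5) = 5
(r1,c6) = 2
(r2,c2) = 3
(r6,c1) = 6
(r1,c1) = 3
(r1,c2) = 6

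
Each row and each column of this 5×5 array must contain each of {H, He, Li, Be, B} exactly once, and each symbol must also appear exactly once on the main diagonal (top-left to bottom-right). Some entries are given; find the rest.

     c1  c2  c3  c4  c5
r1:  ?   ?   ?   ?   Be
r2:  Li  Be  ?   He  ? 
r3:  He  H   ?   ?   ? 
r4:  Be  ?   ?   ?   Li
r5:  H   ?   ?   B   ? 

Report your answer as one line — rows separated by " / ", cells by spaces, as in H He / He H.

B He H Li Be / Li Be B He H / He H Li Be B / Be B He H Li / H Li Be B He

(r1,c1): row 1 has {Be}; column 1 has {H,He,Li,Be}; the diagonal has {Be}, so it must be B.
(r3,c3): row 3 has {H,He}; column 3 is empty so far; the diagonal has {Be,B}, so it must be Li.
(r3,c4): row 3 has {H,He,Li}; column 4 has {He,B}, so it must be Be.
(r3,c5): row 3 has {H,He,Li,Be}; column 5 has {Li,Be}, so it must be B.
(r4,c4): row 4 has {Li,Be}; column 4 has {He,Be,B}; the diagonal has {Li,Be,B}, so it must be H.
(r5,c5): row 5 has {H,B}; column 5 has {Li,Be,B}; the diagonal has {H,Li,Be,B}, so it must be He.
(r1,c4): row 1 has {Be,B}; column 4 has {H,He,Be,B}, so it must be Li.
(r2,c5): row 2 has {He,Li,Be}; column 5 has {He,Li,Be,B}, so it must be H.
(r5,c2): row 5 has {H,He,B}; column 2 has {H,Be}, so it must be Li.
(r5,c3): row 5 has {H,He,Li,B}; column 3 has {Li}, so it must be Be.
(r1,c2): row 1 has {Li,Be,B}; column 2 has {H,Li,Be}, so it must be He.
(r1,c3): row 1 has {He,Li,Be,B}; column 3 has {Li,Be}, so it must be H.
(r2,c3): row 2 has {H,He,Li,Be}; column 3 has {H,Li,Be}, so it must be B.
(r4,c2): row 4 has {H,Li,Be}; column 2 has {H,He,Li,Be}, so it must be B.
(r4,c3): row 4 has {H,Li,Be,B}; column 3 has {H,Li,Be,B}, so it must be He.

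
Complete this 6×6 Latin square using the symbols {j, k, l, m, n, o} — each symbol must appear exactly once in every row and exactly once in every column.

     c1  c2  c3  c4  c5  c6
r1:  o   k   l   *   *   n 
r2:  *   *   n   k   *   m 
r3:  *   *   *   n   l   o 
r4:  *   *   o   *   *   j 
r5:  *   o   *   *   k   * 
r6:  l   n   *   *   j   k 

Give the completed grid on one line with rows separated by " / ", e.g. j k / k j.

o k l j m n / j l n k o m / m j k n l o / k m o l n j / n o j m k l / l n m o j k

(r1,c5) = m
(r2,c1) = j
(r2,c2) = l
(r2,c5) = o
(r4,c2) = m
(r4,c4) = l
(r4,c5) = n
(r5,c6) = l
(r6,c3) = m
(r6,c4) = o
(r1,c4) = j
(r3,c2) = j
(r3,c3) = k
(r4,c1) = k
(r5,c3) = j
(r5,c4) = m
(r3,c1) = m
(r5,c1) = n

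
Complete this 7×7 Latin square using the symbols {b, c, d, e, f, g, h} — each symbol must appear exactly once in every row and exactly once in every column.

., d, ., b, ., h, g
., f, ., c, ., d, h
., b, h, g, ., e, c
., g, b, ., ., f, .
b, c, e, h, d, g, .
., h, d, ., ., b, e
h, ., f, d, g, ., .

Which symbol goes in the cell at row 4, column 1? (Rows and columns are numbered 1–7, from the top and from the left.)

c

(r1,c3) = c
(r2,c3) = g
(r3,c5) = f
(r4,c4) = e
(r4,c7) = d
(r5,c7) = f
(r6,c4) = f
(r6,c5) = c
(r7,c2) = e
(r7,c6) = c
(r7,c7) = b
(r1,c5) = e
(r2,c1) = e
(r2,c5) = b
(r3,c1) = d
(r4,c1) = c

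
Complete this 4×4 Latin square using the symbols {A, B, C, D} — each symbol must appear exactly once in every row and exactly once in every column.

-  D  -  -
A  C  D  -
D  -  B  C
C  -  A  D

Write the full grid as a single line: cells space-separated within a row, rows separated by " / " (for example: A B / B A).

B D C A / A C D B / D A B C / C B A D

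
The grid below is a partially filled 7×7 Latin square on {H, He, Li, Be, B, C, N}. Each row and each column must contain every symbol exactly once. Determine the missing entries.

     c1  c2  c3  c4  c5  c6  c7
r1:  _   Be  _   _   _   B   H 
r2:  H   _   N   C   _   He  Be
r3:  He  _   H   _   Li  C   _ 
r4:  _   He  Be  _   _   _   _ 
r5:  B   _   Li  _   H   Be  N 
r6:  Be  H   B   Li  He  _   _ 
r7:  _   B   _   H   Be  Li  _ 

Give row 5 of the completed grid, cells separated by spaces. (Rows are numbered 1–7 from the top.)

At row 2, column 2: row 2 has {H,He,Be,C,N}; column 2 has {H,He,Be,B}; that leaves Li.
At row 2, column 5: row 2 has {H,He,Li,Be,C,N}; column 5 has {H,He,Li,Be}; that leaves B.
At row 3, column 2: row 3 has {H,He,Li,C}; column 2 has {H,He,Li,Be,B}; that leaves N.
At row 3, column 7: row 3 has {H,He,Li,C,N}; column 7 has {H,Be,N}; that leaves B.
At row 5, column 2: row 5 has {H,Li,Be,B,N}; column 2 has {H,He,Li,Be,B,N}; that leaves C.
At row 5, column 4: row 5 has {H,Li,Be,B,C,N}; column 4 has {H,Li,C}; that leaves He.

B C Li He H Be N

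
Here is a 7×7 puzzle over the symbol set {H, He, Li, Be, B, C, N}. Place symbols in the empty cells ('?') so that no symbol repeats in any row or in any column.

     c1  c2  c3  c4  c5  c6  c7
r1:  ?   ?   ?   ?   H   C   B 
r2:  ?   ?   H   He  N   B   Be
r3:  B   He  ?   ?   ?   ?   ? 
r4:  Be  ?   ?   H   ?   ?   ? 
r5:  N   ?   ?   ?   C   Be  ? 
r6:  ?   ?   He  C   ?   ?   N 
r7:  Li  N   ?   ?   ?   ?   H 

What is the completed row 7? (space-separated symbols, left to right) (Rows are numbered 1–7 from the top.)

Li N C Be B He H

(r1,c1) = He
(r2,c1) = C
(r2,c2) = Li
(r6,c1) = H
(r6,c6) = Li
(r7,c6) = He
(r1,c2) = Be
(r4,c6) = N
(r6,c2) = B
(r6,c5) = Be
(r7,c5) = B
(r3,c5) = Li
(r3,c6) = H
(r3,c7) = C
(r4,c2) = C
(r4,c5) = He
(r4,c7) = Li
(r5,c2) = H
(r5,c7) = He
(r7,c4) = Be
(r3,c4) = N
(r4,c3) = B
(r5,c3) = Li
(r5,c4) = B
(r7,c3) = C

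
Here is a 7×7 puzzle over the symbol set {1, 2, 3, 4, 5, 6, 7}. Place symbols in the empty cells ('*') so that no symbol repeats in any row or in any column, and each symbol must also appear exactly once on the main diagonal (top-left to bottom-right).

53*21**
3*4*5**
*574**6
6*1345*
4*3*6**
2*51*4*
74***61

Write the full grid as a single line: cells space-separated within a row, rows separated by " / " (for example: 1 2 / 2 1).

5 3 6 2 1 7 4 / 3 2 4 6 5 1 7 / 1 5 7 4 2 3 6 / 6 7 1 3 4 5 2 / 4 1 3 7 6 2 5 / 2 6 5 1 7 4 3 / 7 4 2 5 3 6 1

(r1,c3): row 1 has {1,2,3,5}; column 3 has {1,3,4,5,7}, so it must be 6.
(r1,c6): row 1 has {1,2,3,5,6}; column 6 has {4,5,6}, so it must be 7.
(r1,c7): row 1 has {1,2,3,5,6,7}; column 7 has {1,6}, so it must be 4.
(r2,c2): row 2 has {3,4,5}; column 2 has {3,4,5}; the diagonal has {1,3,4,5,6,7}, so it must be 2.
(r2,c6): row 2 has {2,3,4,5}; column 6 has {4,5,6,7}, so it must be 1.
(r2,c7): row 2 has {1,2,3,4,5}; column 7 has {1,4,6}, so it must be 7.
(r3,c1): row 3 has {4,5,6,7}; column 1 has {2,3,4,5,6,7}, so it must be 1.
(r4,c2): row 4 has {1,3,4,5,6}; column 2 has {2,3,4,5}, so it must be 7.
(r4,c7): row 4 has {1,3,4,5,6,7}; column 7 has {1,4,6,7}, so it must be 2.
(r5,c2): row 5 has {3,4,6}; column 2 has {2,3,4,5,7}, so it must be 1.
(r5,c6): row 5 has {1,3,4,6}; column 6 has {1,4,5,6,7}, so it must be 2.
(r5,c7): row 5 has {1,2,3,4,6}; column 7 has {1,2,4,6,7}, so it must be 5.
(r6,c2): row 6 has {1,2,4,5}; column 2 has {1,2,3,4,5,7}, so it must be 6.
(r6,c7): row 6 has {1,2,4,5,6}; column 7 has {1,2,4,5,6,7}, so it must be 3.
(r7,c3): row 7 has {1,4,6,7}; column 3 has {1,3,4,5,6,7}, so it must be 2.
(r7,c4): row 7 has {1,2,4,6,7}; column 4 has {1,2,3,4}, so it must be 5.
(r7,c5): row 7 has {1,2,4,5,6,7}; column 5 has {1,4,5,6}, so it must be 3.
(r2,c4): row 2 has {1,2,3,4,5,7}; column 4 has {1,2,3,4,5}, so it must be 6.
(r3,c5): row 3 has {1,4,5,6,7}; column 5 has {1,3,4,5,6}, so it must be 2.
(r3,c6): row 3 has {1,2,4,5,6,7}; column 6 has {1,2,4,5,6,7}, so it must be 3.
(r5,c4): row 5 has {1,2,3,4,5,6}; column 4 has {1,2,3,4,5,6}, so it must be 7.
(r6,c5): row 6 has {1,2,3,4,5,6}; column 5 has {1,2,3,4,5,6}, so it must be 7.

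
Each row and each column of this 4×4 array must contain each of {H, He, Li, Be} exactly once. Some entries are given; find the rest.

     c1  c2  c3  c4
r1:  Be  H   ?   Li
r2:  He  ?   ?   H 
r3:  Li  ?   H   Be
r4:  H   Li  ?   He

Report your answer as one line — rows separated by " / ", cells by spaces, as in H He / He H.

Be H He Li / He Be Li H / Li He H Be / H Li Be He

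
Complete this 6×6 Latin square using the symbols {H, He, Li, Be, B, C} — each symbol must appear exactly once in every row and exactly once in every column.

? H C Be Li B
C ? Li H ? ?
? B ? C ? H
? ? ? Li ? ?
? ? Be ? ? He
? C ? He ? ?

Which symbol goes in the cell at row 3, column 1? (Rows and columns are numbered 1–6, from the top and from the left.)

(r1,c1) = He
(r2,c6) = Be
(r3,c3) = He
(r3,c5) = Be
(r4,c6) = C
(r5,c2) = Li
(r5,c4) = B
(r6,c6) = Li
(r2,c2) = He
(r2,c5) = B
(r3,c1) = Li

Li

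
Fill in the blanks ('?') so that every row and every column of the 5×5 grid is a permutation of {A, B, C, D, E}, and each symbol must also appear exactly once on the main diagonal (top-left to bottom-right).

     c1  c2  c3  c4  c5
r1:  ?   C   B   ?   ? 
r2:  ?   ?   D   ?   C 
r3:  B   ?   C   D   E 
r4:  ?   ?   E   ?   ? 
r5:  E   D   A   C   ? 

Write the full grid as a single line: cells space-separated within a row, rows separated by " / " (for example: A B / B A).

(r2,c1) = A
(r3,c2) = A
(r4,c2) = B
(r4,c4) = A
(r4,c5) = D
(r5,c5) = B
(r1,c1) = D
(r1,c4) = E
(r1,c5) = A
(r2,c2) = E
(r2,c4) = B
(r4,c1) = C

D C B E A / A E D B C / B A C D E / C B E A D / E D A C B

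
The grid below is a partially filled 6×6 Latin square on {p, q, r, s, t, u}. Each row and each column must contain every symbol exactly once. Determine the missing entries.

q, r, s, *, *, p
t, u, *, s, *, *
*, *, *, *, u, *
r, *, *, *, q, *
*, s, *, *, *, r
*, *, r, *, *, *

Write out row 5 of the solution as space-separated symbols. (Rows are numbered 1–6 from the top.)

u s t q p r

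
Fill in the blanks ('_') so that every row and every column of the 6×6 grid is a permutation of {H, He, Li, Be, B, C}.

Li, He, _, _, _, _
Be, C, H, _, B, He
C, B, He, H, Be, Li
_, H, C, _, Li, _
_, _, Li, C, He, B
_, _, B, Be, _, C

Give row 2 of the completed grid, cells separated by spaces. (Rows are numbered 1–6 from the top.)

Be C H Li B He

(r1,c3) = Be
(r1,c4) = B
(r1,c6) = H
(r2,c4) = Li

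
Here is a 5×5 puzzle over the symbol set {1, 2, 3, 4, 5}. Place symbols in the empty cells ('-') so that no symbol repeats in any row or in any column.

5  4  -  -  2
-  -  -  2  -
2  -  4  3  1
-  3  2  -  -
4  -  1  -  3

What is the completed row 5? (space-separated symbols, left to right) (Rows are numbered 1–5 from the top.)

4 2 1 5 3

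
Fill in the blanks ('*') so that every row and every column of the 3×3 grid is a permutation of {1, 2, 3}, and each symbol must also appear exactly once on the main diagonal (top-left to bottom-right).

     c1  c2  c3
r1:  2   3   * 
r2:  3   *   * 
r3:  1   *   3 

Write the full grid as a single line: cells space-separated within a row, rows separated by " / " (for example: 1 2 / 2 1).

2 3 1 / 3 1 2 / 1 2 3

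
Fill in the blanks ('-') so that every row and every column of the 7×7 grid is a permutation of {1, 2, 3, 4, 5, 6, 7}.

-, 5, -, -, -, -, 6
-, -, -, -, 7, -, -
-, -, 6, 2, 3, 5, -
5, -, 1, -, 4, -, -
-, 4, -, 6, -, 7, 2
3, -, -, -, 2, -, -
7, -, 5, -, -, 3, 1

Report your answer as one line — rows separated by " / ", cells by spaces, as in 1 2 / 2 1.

2 5 7 3 1 4 6 / 6 3 2 5 7 1 4 / 4 1 6 2 3 5 7 / 5 6 1 7 4 2 3 / 1 4 3 6 5 7 2 / 3 7 4 1 2 6 5 / 7 2 5 4 6 3 1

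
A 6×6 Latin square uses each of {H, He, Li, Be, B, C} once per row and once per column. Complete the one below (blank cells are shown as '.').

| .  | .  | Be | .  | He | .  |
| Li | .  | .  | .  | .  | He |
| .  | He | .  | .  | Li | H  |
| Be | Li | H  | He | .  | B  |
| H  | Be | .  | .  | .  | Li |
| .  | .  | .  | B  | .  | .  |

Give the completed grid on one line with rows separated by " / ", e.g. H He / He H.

(r1,c6) = C
(r4,c5) = C
(r5,c4) = C
(r5,c5) = B
(r6,c6) = Be
(r1,c1) = B
(r1,c2) = H
(r1,c4) = Li
(r3,c1) = C
(r3,c3) = B
(r3,c4) = Be
(r5,c3) = He
(r6,c1) = He
(r6,c2) = C
(r6,c3) = Li
(r6,c5) = H
(r2,c2) = B
(r2,c3) = C
(r2,c4) = H
(r2,c5) = Be

B H Be Li He C / Li B C H Be He / C He B Be Li H / Be Li H He C B / H Be He C B Li / He C Li B H Be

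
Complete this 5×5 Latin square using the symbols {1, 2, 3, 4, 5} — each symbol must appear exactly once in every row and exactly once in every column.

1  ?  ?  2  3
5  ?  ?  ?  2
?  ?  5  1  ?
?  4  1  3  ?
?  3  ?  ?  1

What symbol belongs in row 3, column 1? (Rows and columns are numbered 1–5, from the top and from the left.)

3

Cell (r1,c2): row 1 has {1,2,3}; column 2 has {3,4} → 5.
Cell (r1,c3): row 1 has {1,2,3,5}; column 3 has {1,5} → 4.
Cell (r2,c2): row 2 has {2,5}; column 2 has {3,4,5} → 1.
Cell (r2,c3): row 2 has {1,2,5}; column 3 has {1,4,5} → 3.
Cell (r2,c4): row 2 has {1,2,3,5}; column 4 has {1,2,3} → 4.
Cell (r3,c2): row 3 has {1,5}; column 2 has {1,3,4,5} → 2.
Cell (r3,c5): row 3 has {1,2,5}; column 5 has {1,2,3} → 4.
Cell (r4,c1): row 4 has {1,3,4}; column 1 has {1,5} → 2.
Cell (r4,c5): row 4 has {1,2,3,4}; column 5 has {1,2,3,4} → 5.
Cell (r5,c1): row 5 has {1,3}; column 1 has {1,2,5} → 4.
Cell (r5,c3): row 5 has {1,3,4}; column 3 has {1,3,4,5} → 2.
Cell (r5,c4): row 5 has {1,2,3,4}; column 4 has {1,2,3,4} → 5.
Cell (r3,c1): row 3 has {1,2,4,5}; column 1 has {1,2,4,5} → 3.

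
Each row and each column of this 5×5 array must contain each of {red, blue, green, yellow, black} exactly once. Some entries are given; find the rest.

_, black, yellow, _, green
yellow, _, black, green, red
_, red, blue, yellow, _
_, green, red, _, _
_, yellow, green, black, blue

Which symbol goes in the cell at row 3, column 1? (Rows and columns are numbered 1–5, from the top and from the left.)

(r2,c2) = blue
(r3,c5) = black
(r4,c4) = blue
(r4,c5) = yellow
(r5,c1) = red
(r1,c1) = blue
(r1,c4) = red
(r3,c1) = green

green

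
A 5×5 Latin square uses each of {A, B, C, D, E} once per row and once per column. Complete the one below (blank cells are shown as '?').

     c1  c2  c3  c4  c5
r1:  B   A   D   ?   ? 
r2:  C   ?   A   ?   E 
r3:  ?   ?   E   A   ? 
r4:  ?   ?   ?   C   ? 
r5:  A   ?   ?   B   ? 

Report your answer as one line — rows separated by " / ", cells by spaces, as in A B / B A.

(r1,c4) = E
(r1,c5) = C
(r2,c4) = D
(r3,c1) = D
(r3,c5) = B
(r4,c1) = E
(r4,c3) = B
(r5,c3) = C
(r5,c5) = D
(r2,c2) = B
(r3,c2) = C
(r4,c2) = D
(r4,c5) = A
(r5,c2) = E

B A D E C / C B A D E / D C E A B / E D B C A / A E C B D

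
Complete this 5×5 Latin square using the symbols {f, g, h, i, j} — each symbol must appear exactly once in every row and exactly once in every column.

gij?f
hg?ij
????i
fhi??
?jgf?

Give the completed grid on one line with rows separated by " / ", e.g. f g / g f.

g i j h f / h g f i j / j f h g i / f h i j g / i j g f h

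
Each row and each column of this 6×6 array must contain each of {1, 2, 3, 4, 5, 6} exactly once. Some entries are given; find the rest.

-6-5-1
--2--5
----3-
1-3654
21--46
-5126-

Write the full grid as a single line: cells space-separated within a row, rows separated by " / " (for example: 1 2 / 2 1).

Cell (r1,c3): row 1 has {1,5,6}; column 3 has {1,2,3} → 4.
Cell (r1,c5): row 1 has {1,4,5,6}; column 5 has {3,4,5,6} → 2.
Cell (r2,c5): row 2 has {2,5}; column 5 has {2,3,4,5,6} → 1.
Cell (r3,c6): row 3 has {3}; column 6 has {1,4,5,6} → 2.
Cell (r4,c2): row 4 has {1,3,4,5,6}; column 2 has {1,5,6} → 2.
Cell (r5,c3): row 5 has {1,2,4,6}; column 3 has {1,2,3,4} → 5.
Cell (r5,c4): row 5 has {1,2,4,5,6}; column 4 has {2,5,6} → 3.
Cell (r6,c6): row 6 has {1,2,5,6}; column 6 has {1,2,4,5,6} → 3.
Cell (r1,c1): row 1 has {1,2,4,5,6}; column 1 has {1,2} → 3.
Cell (r2,c4): row 2 has {1,2,5}; column 4 has {2,3,5,6} → 4.
Cell (r3,c2): row 3 has {2,3}; column 2 has {1,2,5,6} → 4.
Cell (r3,c3): row 3 has {2,3,4}; column 3 has {1,2,3,4,5} → 6.
Cell (r3,c4): row 3 has {2,3,4,6}; column 4 has {2,3,4,5,6} → 1.
Cell (r6,c1): row 6 has {1,2,3,5,6}; column 1 has {1,2,3} → 4.
Cell (r2,c1): row 2 has {1,2,4,5}; column 1 has {1,2,3,4} → 6.
Cell (r2,c2): row 2 has {1,2,4,5,6}; column 2 has {1,2,4,5,6} → 3.
Cell (r3,c1): row 3 has {1,2,3,4,6}; column 1 has {1,2,3,4,6} → 5.

3 6 4 5 2 1 / 6 3 2 4 1 5 / 5 4 6 1 3 2 / 1 2 3 6 5 4 / 2 1 5 3 4 6 / 4 5 1 2 6 3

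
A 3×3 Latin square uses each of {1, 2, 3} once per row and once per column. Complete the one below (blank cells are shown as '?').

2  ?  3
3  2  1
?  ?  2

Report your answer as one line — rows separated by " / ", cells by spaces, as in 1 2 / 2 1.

2 1 3 / 3 2 1 / 1 3 2

row 1 has {2,3}; column 2 has {2} — only 1 is left for (r1,c2).
row 3 has {2}; column 1 has {2,3} — only 1 is left for (r3,c1).
row 3 has {1,2}; column 2 has {1,2} — only 3 is left for (r3,c2).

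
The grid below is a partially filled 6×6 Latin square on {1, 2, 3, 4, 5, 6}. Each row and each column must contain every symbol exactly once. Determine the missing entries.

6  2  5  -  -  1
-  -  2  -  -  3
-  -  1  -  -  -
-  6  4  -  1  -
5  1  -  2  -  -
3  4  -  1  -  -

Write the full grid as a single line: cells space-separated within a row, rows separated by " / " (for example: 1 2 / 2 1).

6 2 5 4 3 1 / 1 5 2 6 4 3 / 4 3 1 5 2 6 / 2 6 4 3 1 5 / 5 1 3 2 6 4 / 3 4 6 1 5 2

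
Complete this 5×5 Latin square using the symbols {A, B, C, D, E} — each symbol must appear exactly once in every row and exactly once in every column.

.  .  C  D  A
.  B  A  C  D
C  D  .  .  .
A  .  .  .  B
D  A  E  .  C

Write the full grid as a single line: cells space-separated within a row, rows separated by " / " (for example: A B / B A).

(r1,c2) = E
(r2,c1) = E
(r3,c3) = B
(r3,c5) = E
(r4,c2) = C
(r4,c3) = D
(r4,c4) = E
(r5,c4) = B
(r1,c1) = B
(r3,c4) = A

B E C D A / E B A C D / C D B A E / A C D E B / D A E B C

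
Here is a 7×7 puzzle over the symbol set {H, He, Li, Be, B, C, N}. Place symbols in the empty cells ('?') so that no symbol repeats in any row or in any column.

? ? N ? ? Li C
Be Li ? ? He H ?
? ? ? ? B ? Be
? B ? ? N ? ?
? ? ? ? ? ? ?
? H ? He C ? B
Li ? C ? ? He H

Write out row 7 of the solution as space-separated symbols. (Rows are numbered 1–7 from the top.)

Li N C B Be He H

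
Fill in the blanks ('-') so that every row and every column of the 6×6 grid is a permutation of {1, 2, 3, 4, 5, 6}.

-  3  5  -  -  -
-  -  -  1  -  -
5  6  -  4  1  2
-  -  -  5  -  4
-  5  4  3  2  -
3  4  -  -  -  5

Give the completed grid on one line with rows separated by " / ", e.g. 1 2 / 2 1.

2 3 5 6 4 1 / 4 2 6 1 5 3 / 5 6 3 4 1 2 / 6 1 2 5 3 4 / 1 5 4 3 2 6 / 3 4 1 2 6 5

At row 2, column 2: row 2 has {1}; column 2 has {3,4,5,6}; that leaves 2.
At row 3, column 3: row 3 has {1,2,4,5,6}; column 3 has {4,5}; that leaves 3.
At row 4, column 2: row 4 has {4,5}; column 2 has {2,3,4,5,6}; that leaves 1.
At row 6, column 5: row 6 has {3,4,5}; column 5 has {1,2}; that leaves 6.
At row 1, column 5: row 1 has {3,5}; column 5 has {1,2,6}; that leaves 4.
At row 2, column 3: row 2 has {1,2}; column 3 has {3,4,5}; that leaves 6.
At row 2, column 6: row 2 has {1,2,6}; column 6 has {2,4,5}; that leaves 3.
At row 4, column 3: row 4 has {1,4,5}; column 3 has {3,4,5,6}; that leaves 2.
At row 4, column 5: row 4 has {1,2,4,5}; column 5 has {1,2,4,6}; that leaves 3.
At row 6, column 3: row 6 has {3,4,5,6}; column 3 has {2,3,4,5,6}; that leaves 1.
At row 6, column 4: row 6 has {1,3,4,5,6}; column 4 has {1,3,4,5}; that leaves 2.
At row 1, column 4: row 1 has {3,4,5}; column 4 has {1,2,3,4,5}; that leaves 6.
At row 1, column 6: row 1 has {3,4,5,6}; column 6 has {2,3,4,5}; that leaves 1.
At row 2, column 1: row 2 has {1,2,3,6}; column 1 has {3,5}; that leaves 4.
At row 2, column 5: row 2 has {1,2,3,4,6}; column 5 has {1,2,3,4,6}; that leaves 5.
At row 4, column 1: row 4 has {1,2,3,4,5}; column 1 has {3,4,5}; that leaves 6.
At row 5, column 1: row 5 has {2,3,4,5}; column 1 has {3,4,5,6}; that leaves 1.
At row 5, column 6: row 5 has {1,2,3,4,5}; column 6 has {1,2,3,4,5}; that leaves 6.
At row 1, column 1: row 1 has {1,3,4,5,6}; column 1 has {1,3,4,5,6}; that leaves 2.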